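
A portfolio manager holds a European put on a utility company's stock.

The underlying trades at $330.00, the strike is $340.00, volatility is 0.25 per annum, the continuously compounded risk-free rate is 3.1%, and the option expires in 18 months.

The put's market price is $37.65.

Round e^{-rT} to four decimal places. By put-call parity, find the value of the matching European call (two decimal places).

e^(−rT) = e^(−0.031·1.5) = 0.9546
Put-call parity: C − P = S − K·e^(−rT) = 330 − 340·0.9546 = 330 − 324.5640 = 5.4360
C = P + (C − P) = 37.65 + (5.4360) = 43.0860

$43.09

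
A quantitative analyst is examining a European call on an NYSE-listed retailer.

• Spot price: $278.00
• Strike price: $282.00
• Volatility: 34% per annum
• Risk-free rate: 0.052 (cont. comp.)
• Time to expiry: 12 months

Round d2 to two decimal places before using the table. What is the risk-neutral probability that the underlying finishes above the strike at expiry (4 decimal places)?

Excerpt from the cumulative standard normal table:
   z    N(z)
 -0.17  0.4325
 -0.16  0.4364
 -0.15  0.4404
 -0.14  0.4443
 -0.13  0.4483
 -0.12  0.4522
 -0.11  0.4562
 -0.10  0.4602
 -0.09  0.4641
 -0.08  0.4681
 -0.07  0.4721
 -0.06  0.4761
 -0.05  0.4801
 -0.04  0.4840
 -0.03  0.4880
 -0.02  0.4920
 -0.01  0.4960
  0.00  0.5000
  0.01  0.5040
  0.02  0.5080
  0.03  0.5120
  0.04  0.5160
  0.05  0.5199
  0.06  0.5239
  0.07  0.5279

σ√T = 0.34·√1 = 0.3400
d₁ = [ln(278/282) + (0.052 + 0.34²/2)·1] / 0.3400 = [-0.0143 + 0.1098] / 0.3400 = 0.2809 ⇒ 0.28
d₂ = d₁ − σ√T = 0.2809 − 0.3400 = -0.0591 ⇒ -0.06
Pr(exercise) under Q = N(d₂) = 0.4761

0.4761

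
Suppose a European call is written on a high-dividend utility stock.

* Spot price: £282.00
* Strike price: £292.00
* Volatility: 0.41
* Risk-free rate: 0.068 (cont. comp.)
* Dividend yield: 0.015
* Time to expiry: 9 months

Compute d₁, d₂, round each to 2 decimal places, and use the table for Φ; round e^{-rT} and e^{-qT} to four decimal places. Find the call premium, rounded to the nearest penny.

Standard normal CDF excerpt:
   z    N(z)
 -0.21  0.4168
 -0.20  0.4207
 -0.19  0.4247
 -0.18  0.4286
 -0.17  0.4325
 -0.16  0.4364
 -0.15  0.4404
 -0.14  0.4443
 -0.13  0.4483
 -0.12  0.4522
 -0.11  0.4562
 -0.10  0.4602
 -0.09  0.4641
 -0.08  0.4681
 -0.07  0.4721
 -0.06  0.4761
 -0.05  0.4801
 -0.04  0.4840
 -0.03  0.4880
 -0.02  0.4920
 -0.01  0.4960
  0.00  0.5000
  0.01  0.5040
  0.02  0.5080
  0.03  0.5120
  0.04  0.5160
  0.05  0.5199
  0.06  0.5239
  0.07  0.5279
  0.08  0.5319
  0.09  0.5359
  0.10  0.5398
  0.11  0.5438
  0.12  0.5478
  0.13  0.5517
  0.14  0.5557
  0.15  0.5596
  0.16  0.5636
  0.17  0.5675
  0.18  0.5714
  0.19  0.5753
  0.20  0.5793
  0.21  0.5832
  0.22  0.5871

£39.32

σ√T = 0.41·√0.75 = 0.3551
d₁ = [ln(282/292) + (0.068 − 0.015 + 0.41²/2)·0.75] / 0.3551 = [-0.0348 + 0.1028] / 0.3551 = 0.1913 ≈ 0.19
d₂ = d₁ − σ√T = 0.1913 − 0.3551 = -0.1637 ≈ -0.16
exp(−qT) = exp(−0.015·0.75) = 0.9888;  exp(−rT) = exp(−0.068·0.75) = 0.9503
N(d₁) = N(0.19) = 0.5753;  N(d₂) = N(-0.16) = 0.4364
C = 282·0.9888·0.5753 − 292·0.9503·0.4364 = 160.4176 − 121.0956 = 39.3220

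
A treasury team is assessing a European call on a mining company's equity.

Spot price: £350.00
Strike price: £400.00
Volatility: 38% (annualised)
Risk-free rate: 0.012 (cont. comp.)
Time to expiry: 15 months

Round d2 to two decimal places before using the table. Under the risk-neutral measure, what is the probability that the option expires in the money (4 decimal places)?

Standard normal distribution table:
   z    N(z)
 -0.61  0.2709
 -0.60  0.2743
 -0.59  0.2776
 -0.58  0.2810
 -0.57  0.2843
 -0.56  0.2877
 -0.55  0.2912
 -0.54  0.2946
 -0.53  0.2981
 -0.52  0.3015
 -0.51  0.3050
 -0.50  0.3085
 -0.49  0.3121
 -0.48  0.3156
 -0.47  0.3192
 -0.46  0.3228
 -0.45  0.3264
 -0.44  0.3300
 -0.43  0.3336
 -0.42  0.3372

0.3121

σ√T = 0.38·√1.25 = 0.4249
d₁ = [ln(350/400) + (0.012 + 0.38²/2)·1.25] / 0.4249 = [-0.1335 + 0.1052] / 0.4249 = -0.0666 which rounds to -0.07
d₂ = d₁ − σ√T = -0.0666 − 0.4249 = -0.4914 which rounds to -0.49
Risk-neutral Pr[S_T > K] = N(d₂) = N(-0.49) = 0.3121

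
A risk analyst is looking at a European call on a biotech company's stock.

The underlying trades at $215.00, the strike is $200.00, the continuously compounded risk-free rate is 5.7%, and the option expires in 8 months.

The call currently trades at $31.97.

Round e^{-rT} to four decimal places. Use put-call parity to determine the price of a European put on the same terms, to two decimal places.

$9.51

exp(−rT) = exp(−0.057·0.6667) = 0.9627
Put-call parity: C − P = S − K·e^(−rT) = 215 − 200·0.9627 = 215 − 192.5400 = 22.4600
P = C − (C − P) = 31.97 − (22.4600) = 9.5100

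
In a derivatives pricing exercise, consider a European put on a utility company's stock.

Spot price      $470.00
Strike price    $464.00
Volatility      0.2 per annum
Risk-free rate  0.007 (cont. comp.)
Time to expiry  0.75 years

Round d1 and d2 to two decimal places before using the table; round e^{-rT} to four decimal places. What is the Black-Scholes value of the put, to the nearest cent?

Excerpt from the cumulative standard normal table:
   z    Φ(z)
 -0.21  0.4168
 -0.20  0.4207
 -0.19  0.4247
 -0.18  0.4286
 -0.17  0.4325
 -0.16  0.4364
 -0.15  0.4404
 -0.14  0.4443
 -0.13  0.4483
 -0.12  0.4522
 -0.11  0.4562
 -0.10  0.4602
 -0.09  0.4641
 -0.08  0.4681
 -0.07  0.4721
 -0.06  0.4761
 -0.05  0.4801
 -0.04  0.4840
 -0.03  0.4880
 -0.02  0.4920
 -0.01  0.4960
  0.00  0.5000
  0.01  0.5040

σ√T = 0.2 × 0.8660 = 0.1732
d₁ = [ln(470/464) + (0.007 + 0.2²/2)·0.75] / 0.1732 = [0.0128 + 0.0203] / 0.1732 = 0.1911 ⇒ 0.19
d₂ = d₁ − σ√T = 0.1911 − 0.1732 = 0.0179 ⇒ 0.02
exp(−rT) = exp(−0.007·0.75) = 0.9948
N(−d₂) = N(-0.02) = 0.4920;  N(−d₁) = N(-0.19) = 0.4247
P = 464·0.9948·0.4920 − 470·0.4247 = 227.1009 − 199.6090 = 27.4919

$27.49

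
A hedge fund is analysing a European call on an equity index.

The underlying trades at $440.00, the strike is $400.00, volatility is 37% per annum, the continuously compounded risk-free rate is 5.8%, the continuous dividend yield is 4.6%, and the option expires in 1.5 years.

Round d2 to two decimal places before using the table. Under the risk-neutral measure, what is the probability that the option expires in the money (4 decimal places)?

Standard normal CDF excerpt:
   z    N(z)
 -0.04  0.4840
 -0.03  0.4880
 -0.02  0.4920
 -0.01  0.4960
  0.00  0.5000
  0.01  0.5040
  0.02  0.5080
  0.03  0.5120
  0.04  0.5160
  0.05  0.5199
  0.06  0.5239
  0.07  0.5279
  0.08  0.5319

σ√T = 0.37·√1.5 = 0.4532
d₁ = [ln(440/400) + (0.058 − 0.046 + ½·0.37²)·1.5] / (σ√T) = (0.0953 + 0.1207) / 0.4532 = 0.4766 which rounds to 0.48
d₂ = 0.4766 − 0.4532 = 0.0235 which rounds to 0.02
Risk-neutral Pr[S_T > K] = N(d₂) = N(0.02) = 0.5080

0.5080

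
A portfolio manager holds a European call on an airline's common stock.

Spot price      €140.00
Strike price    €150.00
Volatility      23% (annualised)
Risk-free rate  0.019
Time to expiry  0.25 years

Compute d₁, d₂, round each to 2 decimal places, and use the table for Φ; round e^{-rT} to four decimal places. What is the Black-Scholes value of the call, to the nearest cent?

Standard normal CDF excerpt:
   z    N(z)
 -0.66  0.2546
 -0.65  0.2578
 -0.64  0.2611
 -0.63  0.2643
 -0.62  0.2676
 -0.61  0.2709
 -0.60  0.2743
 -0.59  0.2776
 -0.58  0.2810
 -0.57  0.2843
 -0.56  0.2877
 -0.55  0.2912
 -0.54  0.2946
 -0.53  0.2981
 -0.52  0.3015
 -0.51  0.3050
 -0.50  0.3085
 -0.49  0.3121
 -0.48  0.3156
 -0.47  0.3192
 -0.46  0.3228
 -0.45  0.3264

σ√T = 0.23·√0.25 = 0.1150
d₁ = [ln(140/150) + (0.019 + ½·0.23²)·0.25] / (σ√T) = (-0.0690 + 0.0114) / 0.1150 = -0.5011 → -0.50
d₂ = -0.5011 − 0.1150 = -0.6161 → -0.62
e^(−rT) = e^(−0.019·0.25) = 0.9953
C = 140·N(-0.50) − 150·0.9953·N(-0.62) = 140·0.3085 − 150·0.9953·0.2676 = 43.1900 − 39.9513 = 3.2387

€3.24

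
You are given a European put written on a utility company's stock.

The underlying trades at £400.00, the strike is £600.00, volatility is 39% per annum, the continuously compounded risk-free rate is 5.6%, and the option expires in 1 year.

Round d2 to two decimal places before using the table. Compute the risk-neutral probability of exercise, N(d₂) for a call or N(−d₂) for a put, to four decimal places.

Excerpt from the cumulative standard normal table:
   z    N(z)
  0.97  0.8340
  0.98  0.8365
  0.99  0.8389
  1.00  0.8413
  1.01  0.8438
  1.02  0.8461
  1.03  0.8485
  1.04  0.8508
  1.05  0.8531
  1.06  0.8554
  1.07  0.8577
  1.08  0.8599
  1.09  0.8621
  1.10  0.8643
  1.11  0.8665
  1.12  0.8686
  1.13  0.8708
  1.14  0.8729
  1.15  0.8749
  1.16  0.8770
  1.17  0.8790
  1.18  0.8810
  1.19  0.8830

0.8621

T = 1;  σ√T = 0.3900
d₁ = [ln(400/600) + (0.056 + 0.39²/2)·1] / 0.3900 = [-0.4055 + 0.1321] / 0.3900 = -0.7011 → -0.70
d₂ = d₁ − σ√T = -0.7011 − 0.3900 = -1.0911 → -1.09
Pr(exercise) under Q = N(−d₂) = N(1.09) = 0.8621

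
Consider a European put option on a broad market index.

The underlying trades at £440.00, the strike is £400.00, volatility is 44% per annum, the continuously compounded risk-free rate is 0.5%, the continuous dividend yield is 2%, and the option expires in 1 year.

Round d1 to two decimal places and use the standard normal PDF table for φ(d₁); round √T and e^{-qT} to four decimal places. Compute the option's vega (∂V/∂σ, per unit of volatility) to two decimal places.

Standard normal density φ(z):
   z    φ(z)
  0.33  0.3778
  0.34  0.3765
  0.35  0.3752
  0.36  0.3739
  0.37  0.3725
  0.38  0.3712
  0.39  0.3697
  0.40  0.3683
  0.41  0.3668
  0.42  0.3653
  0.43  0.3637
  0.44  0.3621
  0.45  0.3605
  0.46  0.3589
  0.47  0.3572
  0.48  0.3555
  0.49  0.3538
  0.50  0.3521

T = 1;  σ√T = 0.4400
ln(S/K) + (r − q + σ²/2)T = ln(440/400) + (0.005 − 0.02 + 0.44²/2)·1 = 0.0953 + 0.0818 = 0.1771
d₁ = 0.1771 / 0.4400 = 0.4025 which rounds to 0.40
√T = √1 = 1.0000
φ(d₁) = φ(0.40) = 0.3683
e^(−qT) = e^(−0.02·1) = 0.9802
vega = S·e^(−qT)·φ(d₁)·√T = 440·0.9802·0.3683·1.0000 = 158.8434

158.84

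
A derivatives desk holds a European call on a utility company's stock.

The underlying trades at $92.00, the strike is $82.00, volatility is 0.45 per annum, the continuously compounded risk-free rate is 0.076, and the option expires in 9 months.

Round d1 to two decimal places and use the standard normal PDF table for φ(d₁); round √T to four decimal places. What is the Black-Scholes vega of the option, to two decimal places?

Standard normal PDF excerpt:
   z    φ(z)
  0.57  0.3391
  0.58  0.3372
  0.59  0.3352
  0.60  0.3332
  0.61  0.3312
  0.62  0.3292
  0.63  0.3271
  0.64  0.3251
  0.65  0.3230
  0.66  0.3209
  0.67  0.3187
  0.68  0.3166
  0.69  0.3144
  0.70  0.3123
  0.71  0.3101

25.90

T = 0.75;  σ√T = 0.3897
d₁ = [ln(92/82) + (0.076 + 0.45²/2)·0.75] / 0.3897 = [0.1151 + 0.1329] / 0.3897 = 0.6364 ⇒ 0.64
√T = √0.75 = 0.8660
φ(d₁) = φ(0.64) = 0.3251
vega = S·φ(d₁)·√T = 92·0.3251·0.8660 = 25.9014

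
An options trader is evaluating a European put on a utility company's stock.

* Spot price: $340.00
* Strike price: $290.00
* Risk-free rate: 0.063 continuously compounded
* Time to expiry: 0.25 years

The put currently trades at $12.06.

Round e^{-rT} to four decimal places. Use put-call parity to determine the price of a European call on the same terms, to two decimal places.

e^(−rT) = e^(−0.063·0.25) = 0.9844
Put-call parity: C − P = S − K·e^(−rT) = 340 − 290·0.9844 = 340 − 285.4760 = 54.5240
C = P + (C − P) = 12.06 + (54.5240) = 66.5840

$66.58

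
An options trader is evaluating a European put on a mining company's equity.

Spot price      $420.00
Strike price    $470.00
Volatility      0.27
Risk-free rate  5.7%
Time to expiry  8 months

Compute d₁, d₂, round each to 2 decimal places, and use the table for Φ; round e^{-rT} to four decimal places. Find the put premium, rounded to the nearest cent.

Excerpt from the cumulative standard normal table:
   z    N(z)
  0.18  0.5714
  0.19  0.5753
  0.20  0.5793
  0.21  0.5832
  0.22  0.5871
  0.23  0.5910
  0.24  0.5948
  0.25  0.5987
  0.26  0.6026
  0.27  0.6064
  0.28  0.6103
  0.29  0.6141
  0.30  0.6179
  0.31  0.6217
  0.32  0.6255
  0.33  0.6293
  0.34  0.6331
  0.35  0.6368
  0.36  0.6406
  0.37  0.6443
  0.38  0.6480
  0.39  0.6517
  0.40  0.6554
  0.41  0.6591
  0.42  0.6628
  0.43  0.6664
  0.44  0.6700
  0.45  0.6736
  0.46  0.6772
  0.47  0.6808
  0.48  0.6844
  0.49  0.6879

σ√T = 0.27 × 0.8165 = 0.2205
d₁ = [ln(420/470) + (0.057 + ½·0.27²)·0.6667] / (σ√T) = (-0.1125 + 0.0623) / 0.2205 = -0.2276 ≈ -0.23
d₂ = -0.2276 − 0.2205 = -0.4481 ≈ -0.45
exp(−rT) = exp(−0.057·0.6667) = 0.9627
N(−d₂) = N(0.45) = 0.6736;  N(−d₁) = N(0.23) = 0.5910
P = 470·0.9627·0.6736 − 420·0.5910 = 304.7831 − 248.2200 = 56.5631

$56.56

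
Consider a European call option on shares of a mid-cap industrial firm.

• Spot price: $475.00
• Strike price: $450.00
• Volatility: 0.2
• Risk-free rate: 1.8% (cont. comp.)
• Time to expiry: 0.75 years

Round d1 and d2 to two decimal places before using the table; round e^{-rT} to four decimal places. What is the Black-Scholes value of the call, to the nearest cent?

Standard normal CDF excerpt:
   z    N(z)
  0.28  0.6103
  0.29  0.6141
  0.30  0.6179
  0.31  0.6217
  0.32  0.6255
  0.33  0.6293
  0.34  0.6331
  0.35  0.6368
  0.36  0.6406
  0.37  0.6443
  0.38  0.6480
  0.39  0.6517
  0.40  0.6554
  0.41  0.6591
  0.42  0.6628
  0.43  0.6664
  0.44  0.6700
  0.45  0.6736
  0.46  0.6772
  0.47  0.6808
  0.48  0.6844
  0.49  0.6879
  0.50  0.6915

$50.76

T = 0.75;  σ√T = 0.1732
ln(S/K) + (r + σ²/2)T = ln(475/450) + (0.018 + 0.2²/2)·0.75 = 0.0541 + 0.0285 = 0.0826
d₁ = 0.0826 / 0.1732 = 0.4767 which rounds to 0.48
d₂ = d₁ − σ√T = 0.4767 − 0.1732 = 0.3035 which rounds to 0.30
e^(−rT) = e^(−0.018·0.75) = 0.9866
N(d₁) = N(0.48) = 0.6844;  N(d₂) = N(0.30) = 0.6179
C = 475·0.6844 − 450·0.9866·0.6179 = 325.0900 − 274.3291 = 50.7609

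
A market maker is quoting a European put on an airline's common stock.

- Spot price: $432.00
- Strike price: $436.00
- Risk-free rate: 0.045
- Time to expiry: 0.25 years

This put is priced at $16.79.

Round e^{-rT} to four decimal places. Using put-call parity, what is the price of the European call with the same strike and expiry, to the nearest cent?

exp(−rT) = exp(−0.045·0.25) = 0.9888
Put-call parity: C − P = S − K·e^(−rT) = 432 − 436·0.9888 = 432 − 431.1168 = 0.8832
C = P + (C − P) = 16.79 + (0.8832) = 17.6732

$17.67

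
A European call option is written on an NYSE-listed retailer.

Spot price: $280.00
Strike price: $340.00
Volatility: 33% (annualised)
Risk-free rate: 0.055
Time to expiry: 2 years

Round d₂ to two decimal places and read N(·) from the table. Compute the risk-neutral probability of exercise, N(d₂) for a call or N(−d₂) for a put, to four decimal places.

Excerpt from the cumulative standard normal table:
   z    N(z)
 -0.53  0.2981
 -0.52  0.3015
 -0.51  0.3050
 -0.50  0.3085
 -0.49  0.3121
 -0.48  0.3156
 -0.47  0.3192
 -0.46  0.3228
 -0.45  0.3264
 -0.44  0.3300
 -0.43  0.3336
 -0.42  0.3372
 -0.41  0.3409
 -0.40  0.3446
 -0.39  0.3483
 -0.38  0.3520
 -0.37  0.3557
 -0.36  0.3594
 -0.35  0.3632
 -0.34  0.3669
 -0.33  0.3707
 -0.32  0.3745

0.3409

σ√T = 0.33·√2 = 0.4667
ln(S/K) + (r + σ²/2)T = ln(280/340) + (0.055 + 0.33²/2)·2 = -0.1942 + 0.2189 = 0.0247
d₁ = 0.0247 / 0.4667 = 0.0530 → 0.05
d₂ = d₁ − σ√T = 0.0530 − 0.4667 = -0.4137 → -0.41
Pr(exercise) under Q = N(d₂) = 0.3409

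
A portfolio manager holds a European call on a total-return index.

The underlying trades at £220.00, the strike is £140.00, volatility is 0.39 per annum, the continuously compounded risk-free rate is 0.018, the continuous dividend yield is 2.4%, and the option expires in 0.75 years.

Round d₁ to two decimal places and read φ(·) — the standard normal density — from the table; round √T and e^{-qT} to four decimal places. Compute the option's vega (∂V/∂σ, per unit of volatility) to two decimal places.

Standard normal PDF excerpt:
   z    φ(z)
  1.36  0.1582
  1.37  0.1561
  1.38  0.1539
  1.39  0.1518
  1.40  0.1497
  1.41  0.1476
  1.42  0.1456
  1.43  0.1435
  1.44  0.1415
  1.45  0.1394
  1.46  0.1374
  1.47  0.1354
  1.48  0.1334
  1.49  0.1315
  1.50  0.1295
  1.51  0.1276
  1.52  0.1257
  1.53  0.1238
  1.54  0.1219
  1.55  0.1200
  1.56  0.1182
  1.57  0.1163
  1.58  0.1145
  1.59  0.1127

σ√T = 0.39·√0.75 = 0.3377
d₁ = [ln(220/140) + (0.018 − 0.024 + 0.39²/2)·0.75] / 0.3377 = [0.4520 + 0.0525] / 0.3377 = 1.4938 ⇒ 1.49
√T = √0.75 = 0.8660
φ(d₁) = φ(1.49) = 0.1315
exp(−qT) = exp(−0.024·0.75) = 0.9822
vega = S·exp(−qT)·φ(d₁)·√T = 220·0.9822·0.1315·0.8660 = 24.6074

24.61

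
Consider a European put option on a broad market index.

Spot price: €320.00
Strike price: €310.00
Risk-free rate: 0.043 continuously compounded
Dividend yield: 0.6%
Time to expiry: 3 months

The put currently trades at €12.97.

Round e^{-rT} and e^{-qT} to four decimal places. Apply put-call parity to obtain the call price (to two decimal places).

exp(−qT) = exp(−0.006·0.25) = 0.9985;  exp(−rT) = exp(−0.043·0.25) = 0.9893
Put-call parity: C − P = S·e^(−qT) − K·e^(−rT) = 320·0.9985 − 310·0.9893 = 319.5200 − 306.6830 = 12.8370
C = P + (C − P) = 12.97 + (12.8370) = 25.8070

€25.81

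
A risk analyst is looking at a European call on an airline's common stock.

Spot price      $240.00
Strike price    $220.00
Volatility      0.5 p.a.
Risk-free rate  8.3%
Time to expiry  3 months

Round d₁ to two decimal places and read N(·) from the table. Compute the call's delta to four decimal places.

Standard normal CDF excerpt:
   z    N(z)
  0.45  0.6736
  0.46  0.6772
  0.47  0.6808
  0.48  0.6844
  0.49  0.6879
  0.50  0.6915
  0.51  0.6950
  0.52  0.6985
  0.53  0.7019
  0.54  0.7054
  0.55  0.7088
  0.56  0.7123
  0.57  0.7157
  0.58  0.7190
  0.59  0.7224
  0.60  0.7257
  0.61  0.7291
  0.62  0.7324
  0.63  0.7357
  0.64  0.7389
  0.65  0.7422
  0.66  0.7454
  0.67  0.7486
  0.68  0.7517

0.7123

σ√T = 0.5·√0.25 = 0.2500
ln(S/K) + (r + σ²/2)T = ln(240/220) + (0.083 + 0.5²/2)·0.25 = 0.0870 + 0.0520 = 0.1390
d₁ = 0.1390 / 0.2500 = 0.5560 which rounds to 0.56
N(d₁) = N(0.56) = 0.7123
Δ_call = N(d₁) = 0.7123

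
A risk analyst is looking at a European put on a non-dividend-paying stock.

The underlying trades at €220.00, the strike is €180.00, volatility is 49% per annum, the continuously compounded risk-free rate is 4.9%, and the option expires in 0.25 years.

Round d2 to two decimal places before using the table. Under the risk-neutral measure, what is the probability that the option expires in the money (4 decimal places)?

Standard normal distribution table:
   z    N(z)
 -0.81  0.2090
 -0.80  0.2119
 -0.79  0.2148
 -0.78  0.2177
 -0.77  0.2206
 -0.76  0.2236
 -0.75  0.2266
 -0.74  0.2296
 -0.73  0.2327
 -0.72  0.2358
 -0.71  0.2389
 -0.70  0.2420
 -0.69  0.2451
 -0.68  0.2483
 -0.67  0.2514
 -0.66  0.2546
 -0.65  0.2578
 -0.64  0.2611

0.2266

σ√T = 0.49 × 0.5000 = 0.2450
d₁ = [ln(220/180) + (0.049 + 0.49²/2)·0.25] / 0.2450 = [0.2007 + 0.0423] / 0.2450 = 0.9916 ⇒ 0.99
d₂ = d₁ − σ√T = 0.9916 − 0.2450 = 0.7466 ⇒ 0.75
Pr(exercise) under Q = N(−d₂) = N(-0.75) = 0.2266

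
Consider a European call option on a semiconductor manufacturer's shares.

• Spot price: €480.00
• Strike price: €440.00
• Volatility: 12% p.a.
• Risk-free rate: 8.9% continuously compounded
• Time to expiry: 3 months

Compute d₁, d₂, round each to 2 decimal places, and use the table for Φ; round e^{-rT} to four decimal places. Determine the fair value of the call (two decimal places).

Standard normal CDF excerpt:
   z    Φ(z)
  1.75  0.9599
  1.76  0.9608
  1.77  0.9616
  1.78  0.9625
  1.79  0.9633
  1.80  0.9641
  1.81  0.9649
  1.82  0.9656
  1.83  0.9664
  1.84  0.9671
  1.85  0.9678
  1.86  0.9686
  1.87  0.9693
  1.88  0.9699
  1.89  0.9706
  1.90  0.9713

σ√T = 0.12 × 0.5000 = 0.0600
d₁ = [ln(480/440) + (0.089 + 0.12²/2)·0.25] / 0.0600 = [0.0870 + 0.0240] / 0.0600 = 1.8510 ⇒ 1.85
d₂ = d₁ − σ√T = 1.8510 − 0.0600 = 1.7910 ⇒ 1.79
exp(−rT) = exp(−0.089·0.25) = 0.9780
N(d₁) = N(1.85) = 0.9678;  N(d₂) = N(1.79) = 0.9633
C = 480·0.9678 − 440·0.9780·0.9633 = 464.5440 − 414.5273 = 50.0167

€50.02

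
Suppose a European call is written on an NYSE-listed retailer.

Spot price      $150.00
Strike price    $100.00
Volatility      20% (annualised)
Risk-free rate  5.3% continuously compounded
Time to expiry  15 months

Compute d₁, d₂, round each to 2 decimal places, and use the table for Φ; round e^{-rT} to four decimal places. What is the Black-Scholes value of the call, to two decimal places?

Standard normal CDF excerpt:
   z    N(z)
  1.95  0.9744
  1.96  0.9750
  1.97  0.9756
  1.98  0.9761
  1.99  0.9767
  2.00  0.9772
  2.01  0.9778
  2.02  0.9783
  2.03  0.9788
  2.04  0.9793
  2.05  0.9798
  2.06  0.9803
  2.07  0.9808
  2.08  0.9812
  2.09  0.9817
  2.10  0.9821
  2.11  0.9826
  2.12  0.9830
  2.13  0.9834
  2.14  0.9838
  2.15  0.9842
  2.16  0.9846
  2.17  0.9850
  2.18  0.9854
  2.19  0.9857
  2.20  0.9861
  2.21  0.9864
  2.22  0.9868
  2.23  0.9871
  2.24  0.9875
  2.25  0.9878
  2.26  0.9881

σ√T = 0.2·√1.25 = 0.2236
d₁ = [ln(150/100) + (0.053 + 0.2²/2)·1.25] / 0.2236 = [0.4055 + 0.0913] / 0.2236 = 2.2214 ⇒ 2.22
d₂ = d₁ − σ√T = 2.2214 − 0.2236 = 1.9978 ⇒ 2.00
exp(−rT) = exp(−0.053·1.25) = 0.9359
N(d₁) = N(2.22) = 0.9868;  N(d₂) = N(2.00) = 0.9772
C = 150·0.9868 − 100·0.9359·0.9772 = 148.0200 − 91.4561 = 56.5639

$56.56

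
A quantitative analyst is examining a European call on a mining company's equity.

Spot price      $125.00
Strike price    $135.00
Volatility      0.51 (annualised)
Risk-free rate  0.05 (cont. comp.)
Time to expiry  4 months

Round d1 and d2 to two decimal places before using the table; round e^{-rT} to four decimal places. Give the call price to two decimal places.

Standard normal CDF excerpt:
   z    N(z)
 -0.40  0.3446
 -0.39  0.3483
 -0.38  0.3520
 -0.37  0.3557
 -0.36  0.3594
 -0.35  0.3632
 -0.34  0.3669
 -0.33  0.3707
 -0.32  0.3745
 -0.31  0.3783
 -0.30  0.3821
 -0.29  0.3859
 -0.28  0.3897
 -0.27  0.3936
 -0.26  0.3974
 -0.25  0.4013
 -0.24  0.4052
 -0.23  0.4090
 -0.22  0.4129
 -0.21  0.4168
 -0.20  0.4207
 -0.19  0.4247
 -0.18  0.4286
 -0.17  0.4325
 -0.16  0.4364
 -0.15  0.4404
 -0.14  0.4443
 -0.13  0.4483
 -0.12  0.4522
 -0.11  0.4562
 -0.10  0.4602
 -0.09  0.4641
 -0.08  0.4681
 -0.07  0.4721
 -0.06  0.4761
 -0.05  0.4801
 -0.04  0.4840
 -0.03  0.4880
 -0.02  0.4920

$11.29

σ√T = 0.51·√0.3333 = 0.2944
d₁ = [ln(125/135) + (0.05 + 0.51²/2)·0.3333] / 0.2944 = [-0.0770 + 0.0600] / 0.2944 = -0.0575 ⇒ -0.06
d₂ = d₁ − σ√T = -0.0575 − 0.2944 = -0.3520 ⇒ -0.35
e^(−rT) = e^(−0.05·0.3333) = 0.9835
C = 125·N(-0.06) − 135·0.9835·N(-0.35) = 125·0.4761 − 135·0.9835·0.3632 = 59.5125 − 48.2230 = 11.2895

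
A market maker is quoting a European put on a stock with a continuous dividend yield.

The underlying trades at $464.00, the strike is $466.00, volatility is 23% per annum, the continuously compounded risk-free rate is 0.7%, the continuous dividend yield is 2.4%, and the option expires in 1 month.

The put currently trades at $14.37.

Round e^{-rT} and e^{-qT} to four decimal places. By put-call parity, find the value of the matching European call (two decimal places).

$11.72

e^(−qT) = e^(−0.024·0.08333) = 0.9980;  e^(−rT) = e^(−0.007·0.08333) = 0.9994
Put-call parity: C − P = S·e^(−qT) − K·e^(−rT) = 464·0.9980 − 466·0.9994 = 463.0720 − 465.7204 = -2.6484
C = P + (C − P) = 14.37 + (-2.6484) = 11.7216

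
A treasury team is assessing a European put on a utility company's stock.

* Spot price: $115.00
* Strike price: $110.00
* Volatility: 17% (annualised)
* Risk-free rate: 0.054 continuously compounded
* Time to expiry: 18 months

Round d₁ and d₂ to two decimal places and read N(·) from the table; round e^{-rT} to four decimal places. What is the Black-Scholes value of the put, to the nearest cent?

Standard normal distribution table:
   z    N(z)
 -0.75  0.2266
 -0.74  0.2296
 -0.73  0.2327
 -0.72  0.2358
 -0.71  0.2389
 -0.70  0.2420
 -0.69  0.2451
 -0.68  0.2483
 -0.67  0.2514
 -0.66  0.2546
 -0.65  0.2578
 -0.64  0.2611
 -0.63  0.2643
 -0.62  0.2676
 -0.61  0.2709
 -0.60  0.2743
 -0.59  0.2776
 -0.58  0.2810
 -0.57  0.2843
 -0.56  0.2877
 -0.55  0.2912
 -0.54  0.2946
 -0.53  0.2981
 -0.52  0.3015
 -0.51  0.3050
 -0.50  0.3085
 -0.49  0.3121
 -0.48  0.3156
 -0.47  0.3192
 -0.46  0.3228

T = 1.5;  σ√T = 0.2082
d₁ = [ln(115/110) + (0.054 + 0.17²/2)·1.5] / 0.2082 = [0.0445 + 0.1027] / 0.2082 = 0.7066 ⇒ 0.71
d₂ = d₁ − σ√T = 0.7066 − 0.2082 = 0.4984 ⇒ 0.50
e^(−rT) = e^(−0.054·1.5) = 0.9222
N(−d₂) = N(-0.50) = 0.3085;  N(−d₁) = N(-0.71) = 0.2389
P = 110·0.9222·0.3085 − 115·0.2389 = 31.2949 − 27.4735 = 3.8214

$3.82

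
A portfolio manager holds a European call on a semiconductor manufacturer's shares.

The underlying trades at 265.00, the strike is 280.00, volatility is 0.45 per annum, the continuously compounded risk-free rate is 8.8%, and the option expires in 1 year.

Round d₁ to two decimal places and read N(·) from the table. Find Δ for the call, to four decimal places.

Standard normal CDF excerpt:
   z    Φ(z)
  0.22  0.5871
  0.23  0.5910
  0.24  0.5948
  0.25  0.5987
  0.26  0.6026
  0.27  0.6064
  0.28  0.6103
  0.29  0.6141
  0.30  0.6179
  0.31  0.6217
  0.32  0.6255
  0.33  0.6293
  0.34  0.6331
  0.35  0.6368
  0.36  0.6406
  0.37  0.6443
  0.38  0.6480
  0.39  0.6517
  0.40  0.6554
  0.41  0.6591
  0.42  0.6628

0.6179

σ√T = 0.45·√1 = 0.4500
ln(S/K) + (r + σ²/2)T = ln(265/280) + (0.088 + 0.45²/2)·1 = -0.0551 + 0.1893 = 0.1342
d₁ = 0.1342 / 0.4500 = 0.2982 which rounds to 0.30
N(d₁) = N(0.30) = 0.6179
Δ_call = N(d₁) = 0.6179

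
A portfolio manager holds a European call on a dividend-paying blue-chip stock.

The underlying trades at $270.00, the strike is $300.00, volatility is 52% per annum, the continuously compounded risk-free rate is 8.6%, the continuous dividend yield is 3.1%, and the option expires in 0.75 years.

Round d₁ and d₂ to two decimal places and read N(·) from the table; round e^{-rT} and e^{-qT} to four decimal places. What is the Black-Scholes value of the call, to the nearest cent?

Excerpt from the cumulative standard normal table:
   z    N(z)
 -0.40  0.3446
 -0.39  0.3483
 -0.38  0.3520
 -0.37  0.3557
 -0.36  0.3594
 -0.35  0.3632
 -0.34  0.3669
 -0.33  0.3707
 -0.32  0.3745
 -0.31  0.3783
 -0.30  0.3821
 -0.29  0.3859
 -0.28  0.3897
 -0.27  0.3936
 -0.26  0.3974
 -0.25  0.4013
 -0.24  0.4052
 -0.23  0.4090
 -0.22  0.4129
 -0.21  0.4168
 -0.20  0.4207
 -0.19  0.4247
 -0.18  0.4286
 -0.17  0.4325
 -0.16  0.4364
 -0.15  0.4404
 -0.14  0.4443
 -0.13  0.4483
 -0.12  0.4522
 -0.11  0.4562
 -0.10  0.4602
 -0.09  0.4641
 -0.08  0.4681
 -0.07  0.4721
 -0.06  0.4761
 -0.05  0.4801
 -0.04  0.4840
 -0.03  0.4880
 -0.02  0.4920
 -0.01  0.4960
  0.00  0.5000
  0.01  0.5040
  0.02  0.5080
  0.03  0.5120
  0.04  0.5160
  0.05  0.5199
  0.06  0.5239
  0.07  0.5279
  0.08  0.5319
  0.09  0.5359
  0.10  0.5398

$40.27

T = 0.75;  σ√T = 0.4503
d₁ = [ln(270/300) + (0.086 − 0.031 + 0.52²/2)·0.75] / 0.4503 = [-0.1054 + 0.1426] / 0.4503 = 0.0828 ≈ 0.08
d₂ = d₁ − σ√T = 0.0828 − 0.4503 = -0.3675 ≈ -0.37
e^(−qT) = e^(−0.031·0.75) = 0.9770;  e^(−rT) = e^(−0.086·0.75) = 0.9375
C = 270·0.9770·N(0.08) − 300·0.9375·N(-0.37) = 270·0.9770·0.5319 − 300·0.9375·0.3557 = 140.3099 − 100.0406 = 40.2693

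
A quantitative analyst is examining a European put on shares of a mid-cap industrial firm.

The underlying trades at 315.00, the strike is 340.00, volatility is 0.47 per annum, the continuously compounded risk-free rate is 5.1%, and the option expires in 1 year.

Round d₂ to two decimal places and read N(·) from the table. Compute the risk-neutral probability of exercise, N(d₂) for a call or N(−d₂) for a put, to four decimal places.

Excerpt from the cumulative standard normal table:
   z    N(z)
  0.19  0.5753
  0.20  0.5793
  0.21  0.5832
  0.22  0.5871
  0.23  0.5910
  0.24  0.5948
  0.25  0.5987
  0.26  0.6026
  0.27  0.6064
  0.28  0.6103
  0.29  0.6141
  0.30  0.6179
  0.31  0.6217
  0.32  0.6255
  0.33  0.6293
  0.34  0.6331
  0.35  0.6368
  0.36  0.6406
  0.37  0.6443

0.6141

σ√T = 0.47·√1 = 0.4700
d₁ = [ln(315/340) + (0.051 + 0.47²/2)·1] / 0.4700 = [-0.0764 + 0.1614] / 0.4700 = 0.1810 ⇒ 0.18
d₂ = d₁ − σ√T = 0.1810 − 0.4700 = -0.2890 ⇒ -0.29
Risk-neutral Pr[S_T < K] = N(−d₂) = N(0.29) = 0.6141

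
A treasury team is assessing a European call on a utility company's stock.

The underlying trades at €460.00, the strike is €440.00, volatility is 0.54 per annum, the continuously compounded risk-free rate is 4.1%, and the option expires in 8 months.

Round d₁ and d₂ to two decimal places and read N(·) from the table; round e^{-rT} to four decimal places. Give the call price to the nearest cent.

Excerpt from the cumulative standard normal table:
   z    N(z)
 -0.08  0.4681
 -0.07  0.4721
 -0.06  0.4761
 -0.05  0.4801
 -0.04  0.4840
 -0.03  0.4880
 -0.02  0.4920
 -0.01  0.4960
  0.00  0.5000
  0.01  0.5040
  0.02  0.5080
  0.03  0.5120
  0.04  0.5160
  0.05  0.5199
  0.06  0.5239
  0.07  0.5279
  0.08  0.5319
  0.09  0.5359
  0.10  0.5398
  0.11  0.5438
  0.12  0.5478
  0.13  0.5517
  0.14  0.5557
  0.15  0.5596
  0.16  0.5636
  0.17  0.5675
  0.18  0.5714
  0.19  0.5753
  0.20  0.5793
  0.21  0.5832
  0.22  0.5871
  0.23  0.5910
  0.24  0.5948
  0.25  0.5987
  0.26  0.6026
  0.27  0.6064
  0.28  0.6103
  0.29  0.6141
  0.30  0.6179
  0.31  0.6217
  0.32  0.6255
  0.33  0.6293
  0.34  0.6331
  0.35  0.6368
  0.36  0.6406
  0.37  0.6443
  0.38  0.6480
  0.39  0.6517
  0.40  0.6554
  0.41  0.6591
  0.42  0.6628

σ√T = 0.54·√0.6667 = 0.4409
ln(S/K) + (r + σ²/2)T = ln(460/440) + (0.041 + 0.54²/2)·0.6667 = 0.0445 + 0.1245 = 0.1690
d₁ = 0.1690 / 0.4409 = 0.3833 → 0.38
d₂ = d₁ − σ√T = 0.3833 − 0.4409 = -0.0576 → -0.06
exp(−rT) = exp(−0.041·0.6667) = 0.9730
C = 460·N(0.38) − 440·0.9730·N(-0.06) = 460·0.6480 − 440·0.9730·0.4761 = 298.0800 − 203.8279 = 94.2521

€94.25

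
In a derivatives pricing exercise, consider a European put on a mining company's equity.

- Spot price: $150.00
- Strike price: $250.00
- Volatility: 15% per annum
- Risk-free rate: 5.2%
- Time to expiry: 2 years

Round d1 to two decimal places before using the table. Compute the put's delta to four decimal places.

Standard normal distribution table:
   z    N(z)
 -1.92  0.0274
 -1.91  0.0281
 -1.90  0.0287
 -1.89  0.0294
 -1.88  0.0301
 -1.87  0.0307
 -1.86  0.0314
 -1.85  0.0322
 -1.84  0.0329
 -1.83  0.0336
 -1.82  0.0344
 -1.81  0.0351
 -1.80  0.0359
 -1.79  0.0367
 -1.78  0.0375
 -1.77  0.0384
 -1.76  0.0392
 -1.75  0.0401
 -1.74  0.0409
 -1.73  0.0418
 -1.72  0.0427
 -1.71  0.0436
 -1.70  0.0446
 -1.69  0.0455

-0.9649

σ√T = 0.15·√2 = 0.2121
d₁ = [ln(150/250) + (0.052 + 0.15²/2)·2] / 0.2121 = [-0.5108 + 0.1265] / 0.2121 = -1.8117 ⇒ -1.81
N(d₁) = N(-1.81) = 0.0351
Δ_put = N(d₁) − 1 = 0.0351 − 1 = -0.9649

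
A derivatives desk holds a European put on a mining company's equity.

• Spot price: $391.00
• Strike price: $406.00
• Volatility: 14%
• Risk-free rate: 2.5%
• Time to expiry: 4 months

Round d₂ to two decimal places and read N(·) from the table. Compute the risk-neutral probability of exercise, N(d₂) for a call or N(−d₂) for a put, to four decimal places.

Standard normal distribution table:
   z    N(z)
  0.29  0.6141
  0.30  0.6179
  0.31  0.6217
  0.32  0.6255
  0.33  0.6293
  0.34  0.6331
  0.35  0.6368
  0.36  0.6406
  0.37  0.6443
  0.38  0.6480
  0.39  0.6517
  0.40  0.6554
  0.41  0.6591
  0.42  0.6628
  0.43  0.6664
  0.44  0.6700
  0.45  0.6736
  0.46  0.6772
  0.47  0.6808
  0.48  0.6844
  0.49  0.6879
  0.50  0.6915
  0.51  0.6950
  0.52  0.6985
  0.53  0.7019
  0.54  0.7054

σ√T = 0.14·√0.3333 = 0.0808
d₁ = [ln(391/406) + (0.025 + 0.14²/2)·0.3333] / 0.0808 = [-0.0376 + 0.0116] / 0.0808 = -0.3222 ⇒ -0.32
d₂ = d₁ − σ√T = -0.3222 − 0.0808 = -0.4031 ⇒ -0.40
Risk-neutral Pr[S_T < K] = N(−d₂) = N(0.40) = 0.6554

0.6554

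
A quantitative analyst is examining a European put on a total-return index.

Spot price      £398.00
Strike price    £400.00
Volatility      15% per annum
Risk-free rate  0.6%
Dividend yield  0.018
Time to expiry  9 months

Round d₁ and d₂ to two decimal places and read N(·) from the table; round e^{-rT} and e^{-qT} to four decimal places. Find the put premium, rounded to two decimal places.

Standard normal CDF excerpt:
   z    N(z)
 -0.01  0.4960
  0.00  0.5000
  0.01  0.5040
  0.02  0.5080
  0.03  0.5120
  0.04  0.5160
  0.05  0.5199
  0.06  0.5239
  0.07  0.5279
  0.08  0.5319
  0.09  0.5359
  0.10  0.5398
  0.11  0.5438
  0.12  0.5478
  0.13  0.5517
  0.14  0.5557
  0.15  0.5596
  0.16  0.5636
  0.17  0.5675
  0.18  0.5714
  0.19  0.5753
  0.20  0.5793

T = 0.75;  σ√T = 0.1299
d₁ = [ln(398/400) + (0.006 − 0.018 + 0.15²/2)·0.75] / 0.1299 = [-0.0050 − 0.0006] / 0.1299 = -0.0429 which rounds to -0.04
d₂ = d₁ − σ√T = -0.0429 − 0.1299 = -0.1728 which rounds to -0.17
exp(−qT) = exp(−0.018·0.75) = 0.9866;  exp(−rT) = exp(−0.006·0.75) = 0.9955
N(−d₂) = N(0.17) = 0.5675;  N(−d₁) = N(0.04) = 0.5160
P = 400·0.9955·0.5675 − 398·0.9866·0.5160 = 225.9785 − 202.6161 = 23.3624

£23.36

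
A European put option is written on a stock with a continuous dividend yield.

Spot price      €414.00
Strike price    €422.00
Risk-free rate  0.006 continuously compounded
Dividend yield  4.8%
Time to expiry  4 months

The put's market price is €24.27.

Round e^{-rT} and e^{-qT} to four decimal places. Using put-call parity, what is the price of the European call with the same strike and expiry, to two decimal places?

€10.53

e^(−qT) = e^(−0.048·0.3333) = 0.9841;  e^(−rT) = e^(−0.006·0.3333) = 0.9980
Put-call parity: C − P = S·e^(−qT) − K·e^(−rT) = 414·0.9841 − 422·0.9980 = 407.4174 − 421.1560 = -13.7386
C = P + (C − P) = 24.27 + (-13.7386) = 10.5314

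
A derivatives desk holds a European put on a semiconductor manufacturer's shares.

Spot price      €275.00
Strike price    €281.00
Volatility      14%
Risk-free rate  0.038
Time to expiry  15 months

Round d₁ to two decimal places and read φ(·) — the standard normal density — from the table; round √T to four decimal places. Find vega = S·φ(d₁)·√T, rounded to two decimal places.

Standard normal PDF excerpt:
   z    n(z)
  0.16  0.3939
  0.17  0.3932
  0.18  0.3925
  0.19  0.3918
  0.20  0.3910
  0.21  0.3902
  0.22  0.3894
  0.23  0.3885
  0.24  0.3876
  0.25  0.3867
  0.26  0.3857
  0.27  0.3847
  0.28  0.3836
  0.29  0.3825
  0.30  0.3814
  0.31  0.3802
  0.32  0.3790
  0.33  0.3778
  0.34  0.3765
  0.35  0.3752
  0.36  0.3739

σ√T = 0.14·√1.25 = 0.1565
d₁ = [ln(275/281) + (0.038 + 0.14²/2)·1.25] / 0.1565 = [-0.0216 + 0.0598] / 0.1565 = 0.2438 → 0.24
√T = √1.25 = 1.1180
φ(d₁) = φ(0.24) = 0.3876
vega = S·φ(d₁)·√T = 275·0.3876·1.1180 = 119.1676

119.17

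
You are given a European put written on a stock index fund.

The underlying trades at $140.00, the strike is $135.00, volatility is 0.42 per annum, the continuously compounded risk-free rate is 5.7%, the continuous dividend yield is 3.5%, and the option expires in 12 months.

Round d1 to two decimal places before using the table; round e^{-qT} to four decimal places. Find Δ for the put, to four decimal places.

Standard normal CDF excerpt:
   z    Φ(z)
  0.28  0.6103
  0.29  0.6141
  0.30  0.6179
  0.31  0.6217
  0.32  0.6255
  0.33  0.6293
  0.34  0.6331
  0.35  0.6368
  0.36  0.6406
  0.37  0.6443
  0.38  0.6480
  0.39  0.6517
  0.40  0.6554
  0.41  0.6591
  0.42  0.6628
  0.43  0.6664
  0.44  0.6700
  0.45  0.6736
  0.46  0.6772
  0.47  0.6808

σ√T = 0.42 × 1.0000 = 0.4200
d₁ = [ln(140/135) + (0.057 − 0.035 + ½·0.42²)·1] / (σ√T) = (0.0364 + 0.1102) / 0.4200 = 0.3490 ⇒ 0.35
N(d₁) = N(0.35) = 0.6368
Δ_put = e^(−qT)·(N(d₁) − 1) = 0.9656·(0.6368 − 1) = -0.3507

-0.3507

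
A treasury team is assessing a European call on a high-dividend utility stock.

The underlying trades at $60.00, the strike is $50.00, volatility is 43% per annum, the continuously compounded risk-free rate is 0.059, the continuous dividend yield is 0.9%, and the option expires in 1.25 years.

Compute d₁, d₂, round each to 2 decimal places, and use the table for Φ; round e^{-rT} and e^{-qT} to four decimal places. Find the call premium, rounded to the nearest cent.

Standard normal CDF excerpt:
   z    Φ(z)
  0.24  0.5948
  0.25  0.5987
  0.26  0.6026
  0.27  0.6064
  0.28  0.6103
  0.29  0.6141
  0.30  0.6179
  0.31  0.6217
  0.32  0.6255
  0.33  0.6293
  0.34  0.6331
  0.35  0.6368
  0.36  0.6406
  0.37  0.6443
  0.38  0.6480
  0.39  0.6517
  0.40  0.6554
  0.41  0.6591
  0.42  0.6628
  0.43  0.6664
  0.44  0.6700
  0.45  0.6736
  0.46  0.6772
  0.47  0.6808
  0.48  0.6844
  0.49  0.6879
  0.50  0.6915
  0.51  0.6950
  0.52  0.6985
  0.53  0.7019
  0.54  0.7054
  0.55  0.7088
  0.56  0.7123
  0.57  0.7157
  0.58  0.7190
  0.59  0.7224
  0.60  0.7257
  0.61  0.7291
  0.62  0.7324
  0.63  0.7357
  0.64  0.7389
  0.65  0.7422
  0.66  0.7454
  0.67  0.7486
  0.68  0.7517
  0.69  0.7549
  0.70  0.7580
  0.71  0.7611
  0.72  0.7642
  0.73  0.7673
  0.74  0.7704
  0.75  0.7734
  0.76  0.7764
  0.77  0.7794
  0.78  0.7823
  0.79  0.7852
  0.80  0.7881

σ√T = 0.43 × 1.1180 = 0.4808
d₁ = [ln(60/50) + (0.059 − 0.009 + 0.43²/2)·1.25] / 0.4808 = [0.1823 + 0.1781] / 0.4808 = 0.7496 which rounds to 0.75
d₂ = d₁ − σ√T = 0.7496 − 0.4808 = 0.2689 which rounds to 0.27
exp(−qT) = exp(−0.009·1.25) = 0.9888;  exp(−rT) = exp(−0.059·1.25) = 0.9289
C = 60·0.9888·N(0.75) − 50·0.9289·N(0.27) = 60·0.9888·0.7734 − 50·0.9289·0.6064 = 45.8843 − 28.1642 = 17.7200

$17.72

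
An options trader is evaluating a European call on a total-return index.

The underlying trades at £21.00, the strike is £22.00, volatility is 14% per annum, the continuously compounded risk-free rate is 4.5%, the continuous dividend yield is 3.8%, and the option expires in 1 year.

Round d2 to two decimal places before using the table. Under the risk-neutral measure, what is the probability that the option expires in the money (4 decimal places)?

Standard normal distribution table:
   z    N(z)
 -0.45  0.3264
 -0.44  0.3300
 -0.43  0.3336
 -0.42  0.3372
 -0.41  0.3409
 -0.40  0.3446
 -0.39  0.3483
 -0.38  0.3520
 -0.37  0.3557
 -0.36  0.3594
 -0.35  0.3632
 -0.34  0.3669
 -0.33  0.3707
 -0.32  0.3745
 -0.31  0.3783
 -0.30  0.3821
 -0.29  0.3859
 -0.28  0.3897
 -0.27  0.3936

σ√T = 0.14·√1 = 0.1400
d₁ = [ln(21/22) + (0.045 − 0.038 + 0.14²/2)·1] / 0.1400 = [-0.0465 + 0.0168] / 0.1400 = -0.2123 ⇒ -0.21
d₂ = d₁ − σ√T = -0.2123 − 0.1400 = -0.3523 ⇒ -0.35
Pr(exercise) under Q = N(d₂) = 0.3632

0.3632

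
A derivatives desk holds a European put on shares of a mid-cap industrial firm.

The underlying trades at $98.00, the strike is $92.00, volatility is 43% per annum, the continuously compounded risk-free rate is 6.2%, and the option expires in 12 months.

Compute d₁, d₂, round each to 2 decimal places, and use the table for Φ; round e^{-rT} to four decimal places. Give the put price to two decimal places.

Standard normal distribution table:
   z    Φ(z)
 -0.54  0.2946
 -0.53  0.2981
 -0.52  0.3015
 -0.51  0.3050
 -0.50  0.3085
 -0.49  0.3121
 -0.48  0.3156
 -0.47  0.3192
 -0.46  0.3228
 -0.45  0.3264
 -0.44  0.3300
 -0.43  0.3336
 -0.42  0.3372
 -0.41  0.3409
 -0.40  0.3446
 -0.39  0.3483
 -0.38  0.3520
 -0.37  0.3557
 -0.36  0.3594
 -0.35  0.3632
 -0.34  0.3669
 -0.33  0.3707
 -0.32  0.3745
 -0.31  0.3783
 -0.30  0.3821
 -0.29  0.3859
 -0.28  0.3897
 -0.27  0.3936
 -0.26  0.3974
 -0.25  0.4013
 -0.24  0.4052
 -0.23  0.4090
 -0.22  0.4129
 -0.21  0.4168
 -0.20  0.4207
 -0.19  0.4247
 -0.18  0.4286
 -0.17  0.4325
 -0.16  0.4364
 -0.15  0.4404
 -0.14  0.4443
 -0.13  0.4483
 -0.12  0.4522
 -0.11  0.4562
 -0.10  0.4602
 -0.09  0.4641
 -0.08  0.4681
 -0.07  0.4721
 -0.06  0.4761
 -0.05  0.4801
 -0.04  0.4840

$10.59

σ√T = 0.43·√1 = 0.4300
ln(S/K) + (r + σ²/2)T = ln(98/92) + (0.062 + 0.43²/2)·1 = 0.0632 + 0.1544 = 0.2176
d₁ = 0.2176 / 0.4300 = 0.5061 ≈ 0.51
d₂ = d₁ − σ√T = 0.5061 − 0.4300 = 0.0761 ≈ 0.08
exp(−rT) = exp(−0.062·1) = 0.9399
P = 92·0.9399·N(-0.08) − 98·N(-0.51) = 92·0.9399·0.4681 − 98·0.3050 = 40.4770 − 29.8900 = 10.5870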